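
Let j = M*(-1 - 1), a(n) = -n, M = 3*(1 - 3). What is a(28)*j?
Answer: -336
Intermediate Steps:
M = -6 (M = 3*(-2) = -6)
j = 12 (j = -6*(-1 - 1) = -6*(-2) = 12)
a(28)*j = -1*28*12 = -28*12 = -336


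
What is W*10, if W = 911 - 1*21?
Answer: 8900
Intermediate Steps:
W = 890 (W = 911 - 21 = 890)
W*10 = 890*10 = 8900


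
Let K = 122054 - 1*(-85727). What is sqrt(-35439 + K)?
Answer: sqrt(172342) ≈ 415.14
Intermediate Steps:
K = 207781 (K = 122054 + 85727 = 207781)
sqrt(-35439 + K) = sqrt(-35439 + 207781) = sqrt(172342)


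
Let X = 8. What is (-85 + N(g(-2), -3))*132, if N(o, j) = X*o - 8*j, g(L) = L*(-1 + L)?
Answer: -1716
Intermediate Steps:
N(o, j) = -8*j + 8*o (N(o, j) = 8*o - 8*j = -8*j + 8*o)
(-85 + N(g(-2), -3))*132 = (-85 + (-8*(-3) + 8*(-2*(-1 - 2))))*132 = (-85 + (24 + 8*(-2*(-3))))*132 = (-85 + (24 + 8*6))*132 = (-85 + (24 + 48))*132 = (-85 + 72)*132 = -13*132 = -1716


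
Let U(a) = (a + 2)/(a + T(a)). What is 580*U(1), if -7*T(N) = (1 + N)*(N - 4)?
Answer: 12180/13 ≈ 936.92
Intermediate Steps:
T(N) = -(1 + N)*(-4 + N)/7 (T(N) = -(1 + N)*(N - 4)/7 = -(1 + N)*(-4 + N)/7)
U(a) = (2 + a)/(4/7 - a**2/7 + 10*a/7) (U(a) = (a + 2)/(a + (4/7 - a**2/7 + 3*a/7)) = (2 + a)/(4/7 - a**2/7 + 10*a/7))
580*U(1) = 580*(7*(2 + 1)/(4 - 1*1**2 + 10*1)) = 580*(7*3/(4 - 1*1 + 10)) = 580*(7*3/(4 - 1 + 10)) = 580*(7*3/13) = 580*(7*(1/13)*3) = 580*(21/13) = 12180/13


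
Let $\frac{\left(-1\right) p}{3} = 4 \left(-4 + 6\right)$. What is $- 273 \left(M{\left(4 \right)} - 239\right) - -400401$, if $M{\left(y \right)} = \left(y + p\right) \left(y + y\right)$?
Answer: $509328$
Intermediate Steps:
$p = -24$ ($p = - 3 \cdot 4 \left(-4 + 6\right) = - 3 \cdot 4 \cdot 2 = \left(-3\right) 8 = -24$)
$M{\left(y \right)} = 2 y \left(-24 + y\right)$ ($M{\left(y \right)} = \left(y - 24\right) \left(y + y\right) = \left(-24 + y\right) 2 y = 2 y \left(-24 + y\right)$)
$- 273 \left(M{\left(4 \right)} - 239\right) - -400401 = - 273 \left(2 \cdot 4 \left(-24 + 4\right) - 239\right) - -400401 = - 273 \left(2 \cdot 4 \left(-20\right) - 239\right) + 400401 = - 273 \left(-160 - 239\right) + 400401 = \left(-273\right) \left(-399\right) + 400401 = 108927 + 400401 = 509328$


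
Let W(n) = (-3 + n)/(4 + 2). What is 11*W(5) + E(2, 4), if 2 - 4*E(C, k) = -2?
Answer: 14/3 ≈ 4.6667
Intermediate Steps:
E(C, k) = 1 (E(C, k) = 1/2 - 1/4*(-2) = 1/2 + 1/2 = 1)
W(n) = -1/2 + n/6 (W(n) = (-3 + n)/6 = (-3 + n)*(1/6) = -1/2 + n/6)
11*W(5) + E(2, 4) = 11*(-1/2 + (1/6)*5) + 1 = 11*(-1/2 + 5/6) + 1 = 11*(1/3) + 1 = 11/3 + 1 = 14/3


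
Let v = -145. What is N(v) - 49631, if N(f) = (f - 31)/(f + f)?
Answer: -7196407/145 ≈ -49630.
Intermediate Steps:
N(f) = (-31 + f)/(2*f) (N(f) = (-31 + f)/((2*f)) = (-31 + f)*(1/(2*f)) = (-31 + f)/(2*f))
N(v) - 49631 = (1/2)*(-31 - 145)/(-145) - 49631 = (1/2)*(-1/145)*(-176) - 49631 = 88/145 - 49631 = -7196407/145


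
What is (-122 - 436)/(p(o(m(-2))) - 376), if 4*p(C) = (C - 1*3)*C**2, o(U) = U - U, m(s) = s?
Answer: 279/188 ≈ 1.4840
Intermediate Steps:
o(U) = 0
p(C) = C**2*(-3 + C)/4 (p(C) = ((C - 1*3)*C**2)/4 = ((C - 3)*C**2)/4 = ((-3 + C)*C**2)/4 = (C**2*(-3 + C))/4 = C**2*(-3 + C)/4)
(-122 - 436)/(p(o(m(-2))) - 376) = (-122 - 436)/((1/4)*0**2*(-3 + 0) - 376) = -558/((1/4)*0*(-3) - 376) = -558/(0 - 376) = -558/(-376) = -558*(-1/376) = 279/188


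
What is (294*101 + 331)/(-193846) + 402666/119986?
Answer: 37226306893/11629403078 ≈ 3.2010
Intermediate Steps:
(294*101 + 331)/(-193846) + 402666/119986 = (29694 + 331)*(-1/193846) + 402666*(1/119986) = 30025*(-1/193846) + 201333/59993 = -30025/193846 + 201333/59993 = 37226306893/11629403078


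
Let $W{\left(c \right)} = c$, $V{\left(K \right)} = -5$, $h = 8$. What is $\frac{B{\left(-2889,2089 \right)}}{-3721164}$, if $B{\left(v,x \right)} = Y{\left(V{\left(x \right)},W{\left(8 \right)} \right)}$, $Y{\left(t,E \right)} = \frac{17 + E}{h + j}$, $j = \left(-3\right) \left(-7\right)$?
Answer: $- \frac{25}{107913756} \approx -2.3167 \cdot 10^{-7}$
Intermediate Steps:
$j = 21$
$Y{\left(t,E \right)} = \frac{17}{29} + \frac{E}{29}$ ($Y{\left(t,E \right)} = \frac{17 + E}{8 + 21} = \frac{17 + E}{29} = \left(17 + E\right) \frac{1}{29} = \frac{17}{29} + \frac{E}{29}$)
$B{\left(v,x \right)} = \frac{25}{29}$ ($B{\left(v,x \right)} = \frac{17}{29} + \frac{1}{29} \cdot 8 = \frac{17}{29} + \frac{8}{29} = \frac{25}{29}$)
$\frac{B{\left(-2889,2089 \right)}}{-3721164} = \frac{25}{29 \left(-3721164\right)} = \frac{25}{29} \left(- \frac{1}{3721164}\right) = - \frac{25}{107913756}$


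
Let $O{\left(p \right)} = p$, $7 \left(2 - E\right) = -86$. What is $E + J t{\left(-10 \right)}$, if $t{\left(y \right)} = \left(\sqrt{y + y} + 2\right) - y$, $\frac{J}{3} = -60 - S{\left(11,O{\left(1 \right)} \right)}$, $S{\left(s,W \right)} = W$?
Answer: $- \frac{15272}{7} - 366 i \sqrt{5} \approx -2181.7 - 818.4 i$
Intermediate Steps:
$E = \frac{100}{7}$ ($E = 2 - - \frac{86}{7} = 2 + \frac{86}{7} = \frac{100}{7} \approx 14.286$)
$J = -183$ ($J = 3 \left(-60 - 1\right) = 3 \left(-61\right) = -183$)
$t{\left(y \right)} = 2 - y + \sqrt{2} \sqrt{y}$ ($t{\left(y \right)} = \left(\sqrt{2 y} + 2\right) - y = \left(\sqrt{2} \sqrt{y} + 2\right) - y = \left(2 + \sqrt{2} \sqrt{y}\right) - y = 2 - y + \sqrt{2} \sqrt{y}$)
$E + J t{\left(-10 \right)} = \frac{100}{7} - 183 \left(2 - -10 + \sqrt{2} \sqrt{-10}\right) = \frac{100}{7} - 183 \left(2 + 10 + \sqrt{2} i \sqrt{10}\right) = \frac{100}{7} - 183 \left(2 + 10 + 2 i \sqrt{5}\right) = \frac{100}{7} - 183 \left(12 + 2 i \sqrt{5}\right) = \frac{100}{7} - \left(2196 + 366 i \sqrt{5}\right) = - \frac{15272}{7} - 366 i \sqrt{5}$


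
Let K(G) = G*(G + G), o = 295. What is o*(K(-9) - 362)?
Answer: -59000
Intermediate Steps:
K(G) = 2*G² (K(G) = G*(2*G) = 2*G²)
o*(K(-9) - 362) = 295*(2*(-9)² - 362) = 295*(2*81 - 362) = 295*(162 - 362) = 295*(-200) = -59000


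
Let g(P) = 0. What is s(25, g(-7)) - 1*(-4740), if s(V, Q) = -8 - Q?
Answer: 4732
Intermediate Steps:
s(25, g(-7)) - 1*(-4740) = (-8 - 1*0) - 1*(-4740) = (-8 + 0) + 4740 = -8 + 4740 = 4732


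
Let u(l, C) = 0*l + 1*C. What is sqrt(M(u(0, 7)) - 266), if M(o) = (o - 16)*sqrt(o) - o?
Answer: sqrt(-273 - 9*sqrt(7)) ≈ 17.228*I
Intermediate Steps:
u(l, C) = C (u(l, C) = 0 + C = C)
M(o) = -o + sqrt(o)*(-16 + o) (M(o) = (-16 + o)*sqrt(o) - o = sqrt(o)*(-16 + o) - o = -o + sqrt(o)*(-16 + o))
sqrt(M(u(0, 7)) - 266) = sqrt((7**(3/2) - 1*7 - 16*sqrt(7)) - 266) = sqrt((7*sqrt(7) - 7 - 16*sqrt(7)) - 266) = sqrt((-7 - 9*sqrt(7)) - 266) = sqrt(-273 - 9*sqrt(7))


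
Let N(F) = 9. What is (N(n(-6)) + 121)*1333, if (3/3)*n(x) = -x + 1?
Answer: 173290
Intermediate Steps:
n(x) = 1 - x (n(x) = -x + 1 = 1 - x)
(N(n(-6)) + 121)*1333 = (9 + 121)*1333 = 130*1333 = 173290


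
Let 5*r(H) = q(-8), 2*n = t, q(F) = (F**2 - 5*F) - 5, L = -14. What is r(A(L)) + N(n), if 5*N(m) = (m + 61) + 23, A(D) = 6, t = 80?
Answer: 223/5 ≈ 44.600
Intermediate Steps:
q(F) = -5 + F**2 - 5*F
n = 40 (n = (1/2)*80 = 40)
r(H) = 99/5 (r(H) = (-5 + (-8)**2 - 5*(-8))/5 = (-5 + 64 + 40)/5 = (1/5)*99 = 99/5)
N(m) = 84/5 + m/5 (N(m) = ((m + 61) + 23)/5 = ((61 + m) + 23)/5 = (84 + m)/5 = 84/5 + m/5)
r(A(L)) + N(n) = 99/5 + (84/5 + (1/5)*40) = 99/5 + (84/5 + 8) = 99/5 + 124/5 = 223/5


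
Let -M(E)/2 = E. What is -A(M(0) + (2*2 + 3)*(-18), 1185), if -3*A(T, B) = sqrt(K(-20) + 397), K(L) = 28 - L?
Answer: sqrt(445)/3 ≈ 7.0317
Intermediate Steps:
M(E) = -2*E
A(T, B) = -sqrt(445)/3 (A(T, B) = -sqrt((28 - 1*(-20)) + 397)/3 = -sqrt((28 + 20) + 397)/3 = -sqrt(48 + 397)/3 = -sqrt(445)/3)
-A(M(0) + (2*2 + 3)*(-18), 1185) = -(-1)*sqrt(445)/3 = sqrt(445)/3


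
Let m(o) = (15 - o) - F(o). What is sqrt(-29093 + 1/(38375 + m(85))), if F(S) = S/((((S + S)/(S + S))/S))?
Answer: I*sqrt(7025715111030)/15540 ≈ 170.57*I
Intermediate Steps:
F(S) = S**2 (F(S) = S/((((2*S)/((2*S)))/S)) = S/((((2*S)*(1/(2*S)))/S)) = S/((1/S)) = S/(1/S) = S*S = S**2)
m(o) = 15 - o - o**2 (m(o) = (15 - o) - o**2 = 15 - o - o**2)
sqrt(-29093 + 1/(38375 + m(85))) = sqrt(-29093 + 1/(38375 + (15 - 1*85 - 1*85**2))) = sqrt(-29093 + 1/(38375 + (15 - 85 - 1*7225))) = sqrt(-29093 + 1/(38375 + (15 - 85 - 7225))) = sqrt(-29093 + 1/(38375 - 7295)) = sqrt(-29093 + 1/31080) = sqrt(-904210439/31080) = I*sqrt(7025715111030)/15540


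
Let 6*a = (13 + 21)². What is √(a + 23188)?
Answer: √210426/3 ≈ 152.91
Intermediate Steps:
a = 578/3 (a = (13 + 21)²/6 = (⅙)*34² = (⅙)*1156 = 578/3 ≈ 192.67)
√(a + 23188) = √(578/3 + 23188) = √(70142/3) = √210426/3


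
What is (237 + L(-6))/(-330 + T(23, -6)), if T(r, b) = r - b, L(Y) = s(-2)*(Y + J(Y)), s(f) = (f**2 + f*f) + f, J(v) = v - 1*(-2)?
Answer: -177/301 ≈ -0.58804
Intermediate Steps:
J(v) = 2 + v (J(v) = v + 2 = 2 + v)
s(f) = f + 2*f**2 (s(f) = (f**2 + f**2) + f = 2*f**2 + f = f + 2*f**2)
L(Y) = 12 + 12*Y (L(Y) = (-2*(1 + 2*(-2)))*(Y + (2 + Y)) = (-2*(1 - 4))*(2 + 2*Y) = (-2*(-3))*(2 + 2*Y) = 6*(2 + 2*Y) = 12 + 12*Y)
(237 + L(-6))/(-330 + T(23, -6)) = (237 + (12 + 12*(-6)))/(-330 + (23 - 1*(-6))) = (237 + (12 - 72))/(-330 + (23 + 6)) = (237 - 60)/(-330 + 29) = 177/(-301) = 177*(-1/301) = -177/301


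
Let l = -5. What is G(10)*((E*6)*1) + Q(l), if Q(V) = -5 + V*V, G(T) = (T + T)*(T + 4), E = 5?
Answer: 8420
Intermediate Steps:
G(T) = 2*T*(4 + T) (G(T) = (2*T)*(4 + T) = 2*T*(4 + T))
Q(V) = -5 + V²
G(10)*((E*6)*1) + Q(l) = (2*10*(4 + 10))*((5*6)*1) + (-5 + (-5)²) = (2*10*14)*(30*1) + (-5 + 25) = 280*30 + 20 = 8400 + 20 = 8420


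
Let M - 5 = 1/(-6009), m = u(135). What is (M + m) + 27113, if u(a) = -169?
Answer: 161936540/6009 ≈ 26949.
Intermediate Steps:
m = -169
M = 30044/6009 (M = 5 + 1/(-6009) = 5 - 1/6009 = 30044/6009 ≈ 4.9998)
(M + m) + 27113 = (30044/6009 - 169) + 27113 = -985477/6009 + 27113 = 161936540/6009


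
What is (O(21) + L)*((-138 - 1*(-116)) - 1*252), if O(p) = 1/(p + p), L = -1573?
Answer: 9050905/21 ≈ 4.3100e+5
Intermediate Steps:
O(p) = 1/(2*p)
(O(21) + L)*((-138 - 1*(-116)) - 1*252) = ((1/2)/21 - 1573)*((-138 - 1*(-116)) - 1*252) = ((1/2)*(1/21) - 1573)*((-138 + 116) - 252) = (1/42 - 1573)*(-22 - 252) = -66065/42*(-274) = 9050905/21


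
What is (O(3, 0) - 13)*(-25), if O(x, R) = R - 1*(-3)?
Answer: 250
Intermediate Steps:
O(x, R) = 3 + R (O(x, R) = R + 3 = 3 + R)
(O(3, 0) - 13)*(-25) = ((3 + 0) - 13)*(-25) = (3 - 13)*(-25) = -10*(-25) = 250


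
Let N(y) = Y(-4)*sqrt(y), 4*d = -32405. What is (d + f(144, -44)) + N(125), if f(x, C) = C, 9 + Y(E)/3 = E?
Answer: -32581/4 - 195*sqrt(5) ≈ -8581.3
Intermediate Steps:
d = -32405/4 (d = (1/4)*(-32405) = -32405/4 ≈ -8101.3)
Y(E) = -27 + 3*E
N(y) = -39*sqrt(y) (N(y) = (-27 + 3*(-4))*sqrt(y) = (-27 - 12)*sqrt(y) = -39*sqrt(y))
(d + f(144, -44)) + N(125) = (-32405/4 - 44) - 195*sqrt(5) = -32581/4 - 195*sqrt(5)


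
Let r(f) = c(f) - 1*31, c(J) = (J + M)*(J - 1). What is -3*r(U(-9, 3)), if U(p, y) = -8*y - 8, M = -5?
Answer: -3570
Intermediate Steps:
c(J) = (-1 + J)*(-5 + J) (c(J) = (J - 5)*(J - 1) = (-5 + J)*(-1 + J) = (-1 + J)*(-5 + J))
U(p, y) = -8 - 8*y
r(f) = -26 + f² - 6*f (r(f) = (5 + f² - 6*f) - 1*31 = (5 + f² - 6*f) - 31 = -26 + f² - 6*f)
-3*r(U(-9, 3)) = -3*(-26 + (-8 - 8*3)² - 6*(-8 - 8*3)) = -3*(-26 + (-8 - 24)² - 6*(-8 - 24)) = -3*(-26 + (-32)² - 6*(-32)) = -3*(-26 + 1024 + 192) = -3*1190 = -3570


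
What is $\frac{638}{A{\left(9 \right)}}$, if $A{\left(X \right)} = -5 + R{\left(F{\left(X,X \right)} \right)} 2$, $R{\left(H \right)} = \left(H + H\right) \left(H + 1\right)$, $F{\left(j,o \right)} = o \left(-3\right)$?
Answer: $\frac{638}{2803} \approx 0.22761$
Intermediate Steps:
$F{\left(j,o \right)} = - 3 o$
$R{\left(H \right)} = 2 H \left(1 + H\right)$
$A{\left(X \right)} = -5 - 12 X \left(1 - 3 X\right)$ ($A{\left(X \right)} = -5 + 2 \left(- 3 X\right) \left(1 - 3 X\right) 2 = -5 + - 6 X \left(1 - 3 X\right) 2 = -5 - 12 X \left(1 - 3 X\right)$)
$\frac{638}{A{\left(9 \right)}} = \frac{638}{-5 + 12 \cdot 9 \left(-1 + 3 \cdot 9\right)} = \frac{638}{-5 + 12 \cdot 9 \left(-1 + 27\right)} = \frac{638}{-5 + 12 \cdot 9 \cdot 26} = \frac{638}{-5 + 2808} = \frac{638}{2803}$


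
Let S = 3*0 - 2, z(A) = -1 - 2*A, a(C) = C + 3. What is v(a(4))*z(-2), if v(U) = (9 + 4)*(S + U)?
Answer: 195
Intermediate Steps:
a(C) = 3 + C
S = -2 (S = 0 - 2 = -2)
v(U) = -26 + 13*U (v(U) = (9 + 4)*(-2 + U) = 13*(-2 + U) = -26 + 13*U)
v(a(4))*z(-2) = (-26 + 13*(3 + 4))*(-1 - 2*(-2)) = (-26 + 13*7)*(-1 + 4) = (-26 + 91)*3 = 65*3 = 195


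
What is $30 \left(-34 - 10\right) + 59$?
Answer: $-1261$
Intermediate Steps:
$30 \left(-34 - 10\right) + 59 = 30 \left(-44\right) + 59 = -1320 + 59 = -1261$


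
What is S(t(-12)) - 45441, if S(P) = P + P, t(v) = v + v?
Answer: -45489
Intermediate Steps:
t(v) = 2*v
S(P) = 2*P
S(t(-12)) - 45441 = 2*(2*(-12)) - 45441 = 2*(-24) - 45441 = -48 - 45441 = -45489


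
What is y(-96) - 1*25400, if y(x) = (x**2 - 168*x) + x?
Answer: -152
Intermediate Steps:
y(x) = x**2 - 167*x
y(-96) - 1*25400 = -96*(-167 - 96) - 1*25400 = -96*(-263) - 25400 = 25248 - 25400 = -152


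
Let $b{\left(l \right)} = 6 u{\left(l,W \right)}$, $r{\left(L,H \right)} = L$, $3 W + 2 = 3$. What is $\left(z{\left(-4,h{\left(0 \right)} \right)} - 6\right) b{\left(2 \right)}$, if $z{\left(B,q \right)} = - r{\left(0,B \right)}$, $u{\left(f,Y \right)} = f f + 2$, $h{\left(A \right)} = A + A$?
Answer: $-216$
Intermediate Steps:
$W = \frac{1}{3}$ ($W = - \frac{2}{3} + \frac{1}{3} \cdot 3 = - \frac{2}{3} + 1 = \frac{1}{3} \approx 0.33333$)
$h{\left(A \right)} = 2 A$
$u{\left(f,Y \right)} = 2 + f^{2}$ ($u{\left(f,Y \right)} = f^{2} + 2 = 2 + f^{2}$)
$b{\left(l \right)} = 12 + 6 l^{2}$ ($b{\left(l \right)} = 6 \left(2 + l^{2}\right) = 12 + 6 l^{2}$)
$z{\left(B,q \right)} = 0$ ($z{\left(B,q \right)} = \left(-1\right) 0 = 0$)
$\left(z{\left(-4,h{\left(0 \right)} \right)} - 6\right) b{\left(2 \right)} = \left(0 - 6\right) \left(12 + 6 \cdot 2^{2}\right) = - 6 \left(12 + 6 \cdot 4\right) = - 6 \left(12 + 24\right) = \left(-6\right) 36 = -216$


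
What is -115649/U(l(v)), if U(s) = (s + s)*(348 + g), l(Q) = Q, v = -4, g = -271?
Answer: 115649/616 ≈ 187.74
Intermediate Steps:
U(s) = 154*s (U(s) = (s + s)*(348 - 271) = (2*s)*77 = 154*s)
-115649/U(l(v)) = -115649/(154*(-4)) = -115649/(-616) = -115649*(-1/616) = 115649/616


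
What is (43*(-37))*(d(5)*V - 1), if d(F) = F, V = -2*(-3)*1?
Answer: -46139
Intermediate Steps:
V = 6 (V = 6*1 = 6)
(43*(-37))*(d(5)*V - 1) = (43*(-37))*(5*6 - 1) = -1591*(30 - 1) = -1591*29 = -46139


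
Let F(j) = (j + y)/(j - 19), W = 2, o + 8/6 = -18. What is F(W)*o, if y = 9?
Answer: 638/51 ≈ 12.510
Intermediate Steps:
o = -58/3 (o = -4/3 - 18 = -58/3 ≈ -19.333)
F(j) = (9 + j)/(-19 + j) (F(j) = (j + 9)/(j - 19) = (9 + j)/(-19 + j))
F(W)*o = ((9 + 2)/(-19 + 2))*(-58/3) = (11/(-17))*(-58/3) = -1/17*11*(-58/3) = -11/17*(-58/3) = 638/51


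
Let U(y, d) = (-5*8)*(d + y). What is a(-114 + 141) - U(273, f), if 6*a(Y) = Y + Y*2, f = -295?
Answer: -1733/2 ≈ -866.50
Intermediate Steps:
U(y, d) = -40*d - 40*y (U(y, d) = -40*(d + y) = -40*d - 40*y)
a(Y) = Y/2 (a(Y) = (Y + Y*2)/6 = (Y + 2*Y)/6 = (3*Y)/6 = Y/2)
a(-114 + 141) - U(273, f) = (-114 + 141)/2 - (-40*(-295) - 40*273) = (½)*27 - (11800 - 10920) = 27/2 - 1*880 = 27/2 - 880 = -1733/2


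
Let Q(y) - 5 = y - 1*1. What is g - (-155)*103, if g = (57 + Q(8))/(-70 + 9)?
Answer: 973796/61 ≈ 15964.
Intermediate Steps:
Q(y) = 4 + y (Q(y) = 5 + (y - 1*1) = 5 + (y - 1) = 5 + (-1 + y) = 4 + y)
g = -69/61 (g = (57 + (4 + 8))/(-70 + 9) = (57 + 12)/(-61) = 69*(-1/61) = -69/61 ≈ -1.1311)
g - (-155)*103 = -69/61 - (-155)*103 = -69/61 - 155*(-103) = -69/61 + 15965 = 973796/61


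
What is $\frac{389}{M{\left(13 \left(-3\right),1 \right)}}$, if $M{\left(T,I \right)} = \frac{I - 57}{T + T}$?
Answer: $\frac{15171}{28} \approx 541.82$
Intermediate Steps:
$M{\left(T,I \right)} = \frac{-57 + I}{2 T}$
$\frac{389}{M{\left(13 \left(-3\right),1 \right)}} = \frac{389}{\frac{1}{2} \frac{1}{13 \left(-3\right)} \left(-57 + 1\right)} = \frac{389}{\frac{1}{2} \frac{1}{-39} \left(-56\right)} = \frac{389}{\frac{1}{2} \left(- \frac{1}{39}\right) \left(-56\right)} = \frac{389}{\frac{28}{39}} = 389 \cdot \frac{39}{28} = \frac{15171}{28}$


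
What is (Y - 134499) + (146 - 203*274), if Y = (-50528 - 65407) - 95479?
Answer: -401389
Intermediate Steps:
Y = -211414 (Y = -115935 - 95479 = -211414)
(Y - 134499) + (146 - 203*274) = (-211414 - 134499) + (146 - 203*274) = -345913 + (146 - 55622) = -345913 - 55476 = -401389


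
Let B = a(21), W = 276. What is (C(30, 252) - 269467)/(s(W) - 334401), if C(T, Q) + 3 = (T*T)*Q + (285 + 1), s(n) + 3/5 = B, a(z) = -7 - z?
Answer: 52980/418037 ≈ 0.12674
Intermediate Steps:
B = -28 (B = -7 - 1*21 = -7 - 21 = -28)
s(n) = -143/5 (s(n) = -3/5 - 28 = -143/5)
C(T, Q) = 283 + Q*T**2 (C(T, Q) = -3 + ((T*T)*Q + (285 + 1)) = -3 + (T**2*Q + 286) = -3 + (Q*T**2 + 286) = -3 + (286 + Q*T**2) = 283 + Q*T**2)
(C(30, 252) - 269467)/(s(W) - 334401) = ((283 + 252*30**2) - 269467)/(-143/5 - 334401) = ((283 + 252*900) - 269467)/(-1672148/5) = ((283 + 226800) - 269467)*(-5/1672148) = (227083 - 269467)*(-5/1672148) = -42384*(-5/1672148) = 52980/418037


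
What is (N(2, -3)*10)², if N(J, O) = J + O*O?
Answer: 12100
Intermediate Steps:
N(J, O) = J + O²
(N(2, -3)*10)² = ((2 + (-3)²)*10)² = ((2 + 9)*10)² = (11*10)² = 110² = 12100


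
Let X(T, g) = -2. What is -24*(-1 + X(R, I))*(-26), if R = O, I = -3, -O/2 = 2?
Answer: -1872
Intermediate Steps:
O = -4 (O = -2*2 = -4)
R = -4
-24*(-1 + X(R, I))*(-26) = -24*(-1 - 2)*(-26) = -24*(-3)*(-26) = 72*(-26) = -1872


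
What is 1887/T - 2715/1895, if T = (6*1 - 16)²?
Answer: 660873/37900 ≈ 17.437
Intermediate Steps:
T = 100 (T = (6 - 16)² = (-10)² = 100)
1887/T - 2715/1895 = 1887/100 - 2715/1895 = 1887*(1/100) - 2715*1/1895 = 1887/100 - 543/379 = 660873/37900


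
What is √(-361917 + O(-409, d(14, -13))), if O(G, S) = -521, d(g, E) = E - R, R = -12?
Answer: I*√362438 ≈ 602.03*I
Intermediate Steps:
d(g, E) = 12 + E (d(g, E) = E - 1*(-12) = E + 12 = 12 + E)
√(-361917 + O(-409, d(14, -13))) = √(-361917 - 521) = √(-362438) = I*√362438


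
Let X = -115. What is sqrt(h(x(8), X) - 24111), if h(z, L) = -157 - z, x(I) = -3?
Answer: I*sqrt(24265) ≈ 155.77*I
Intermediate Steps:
sqrt(h(x(8), X) - 24111) = sqrt((-157 - 1*(-3)) - 24111) = sqrt((-157 + 3) - 24111) = sqrt(-154 - 24111) = sqrt(-24265) = I*sqrt(24265)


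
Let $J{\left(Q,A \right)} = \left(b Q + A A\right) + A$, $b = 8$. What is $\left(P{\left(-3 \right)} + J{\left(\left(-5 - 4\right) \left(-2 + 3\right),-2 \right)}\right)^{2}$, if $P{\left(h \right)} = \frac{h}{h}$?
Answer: $4761$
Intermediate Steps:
$P{\left(h \right)} = 1$
$J{\left(Q,A \right)} = A + A^{2} + 8 Q$ ($J{\left(Q,A \right)} = \left(8 Q + A A\right) + A = \left(8 Q + A^{2}\right) + A = \left(A^{2} + 8 Q\right) + A = A + A^{2} + 8 Q$)
$\left(P{\left(-3 \right)} + J{\left(\left(-5 - 4\right) \left(-2 + 3\right),-2 \right)}\right)^{2} = \left(1 + \left(-2 + \left(-2\right)^{2} + 8 \left(-5 - 4\right) \left(-2 + 3\right)\right)\right)^{2} = \left(1 + \left(-2 + 4 + 8 \left(\left(-9\right) 1\right)\right)\right)^{2} = \left(1 + \left(-2 + 4 + 8 \left(-9\right)\right)\right)^{2} = \left(1 - 70\right)^{2} = \left(-69\right)^{2} = 4761$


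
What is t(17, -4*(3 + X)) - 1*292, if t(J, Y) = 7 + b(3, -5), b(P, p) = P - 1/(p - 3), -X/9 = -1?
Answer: -2255/8 ≈ -281.88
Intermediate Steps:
X = 9 (X = -9*(-1) = 9)
b(P, p) = P - 1/(-3 + p)
t(J, Y) = 81/8 (t(J, Y) = 7 + (-1 - 3*3 + 3*(-5))/(-3 - 5) = 7 + (-1 - 9 - 15)/(-8) = 7 - 1/8*(-25) = 7 + 25/8 = 81/8)
t(17, -4*(3 + X)) - 1*292 = 81/8 - 1*292 = 81/8 - 292 = -2255/8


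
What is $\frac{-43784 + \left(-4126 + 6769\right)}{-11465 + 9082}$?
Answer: $\frac{41141}{2383} \approx 17.264$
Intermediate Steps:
$\frac{-43784 + \left(-4126 + 6769\right)}{-11465 + 9082} = \frac{-43784 + 2643}{-2383} = \left(-41141\right) \left(- \frac{1}{2383}\right) = \frac{41141}{2383}$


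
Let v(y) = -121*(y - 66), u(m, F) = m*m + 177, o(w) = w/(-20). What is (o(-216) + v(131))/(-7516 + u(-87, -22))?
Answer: -39271/1150 ≈ -34.149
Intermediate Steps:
o(w) = -w/20 (o(w) = w*(-1/20) = -w/20)
u(m, F) = 177 + m**2 (u(m, F) = m**2 + 177 = 177 + m**2)
v(y) = 7986 - 121*y (v(y) = -121*(-66 + y) = 7986 - 121*y)
(o(-216) + v(131))/(-7516 + u(-87, -22)) = (-1/20*(-216) + (7986 - 121*131))/(-7516 + (177 + (-87)**2)) = (54/5 + (7986 - 15851))/(-7516 + (177 + 7569)) = (54/5 - 7865)/(-7516 + 7746) = -39271/5/230 = -39271/5*1/230 = -39271/1150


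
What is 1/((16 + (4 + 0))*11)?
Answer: 1/220 ≈ 0.0045455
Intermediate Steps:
1/((16 + (4 + 0))*11) = 1/((16 + 4)*11) = 1/(20*11) = 1/220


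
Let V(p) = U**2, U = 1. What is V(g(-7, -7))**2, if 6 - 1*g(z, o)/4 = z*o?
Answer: 1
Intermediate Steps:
g(z, o) = 24 - 4*o*z (g(z, o) = 24 - 4*z*o = 24 - 4*o*z)
V(p) = 1 (V(p) = 1**2 = 1)
V(g(-7, -7))**2 = 1**2 = 1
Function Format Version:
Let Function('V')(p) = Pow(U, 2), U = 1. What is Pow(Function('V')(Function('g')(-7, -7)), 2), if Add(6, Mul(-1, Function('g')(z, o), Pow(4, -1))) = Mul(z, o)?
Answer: 1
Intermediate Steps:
Function('g')(z, o) = Add(24, Mul(-4, o, z)) (Function('g')(z, o) = Add(24, Mul(-4, Mul(z, o))) = Add(24, Mul(-4, Mul(o, z))) = Add(24, Mul(-4, o, z)))
Function('V')(p) = 1 (Function('V')(p) = Pow(1, 2) = 1)
Pow(Function('V')(Function('g')(-7, -7)), 2) = Pow(1, 2) = 1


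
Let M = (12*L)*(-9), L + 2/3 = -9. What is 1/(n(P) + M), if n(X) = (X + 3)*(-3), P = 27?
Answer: 1/954 ≈ 0.0010482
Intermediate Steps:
L = -29/3 (L = -2/3 - 9 = -29/3 ≈ -9.6667)
n(X) = -9 - 3*X (n(X) = (3 + X)*(-3) = -9 - 3*X)
M = 1044 (M = (12*(-29/3))*(-9) = -116*(-9) = 1044)
1/(n(P) + M) = 1/((-9 - 3*27) + 1044) = 1/((-9 - 81) + 1044) = 1/(-90 + 1044) = 1/954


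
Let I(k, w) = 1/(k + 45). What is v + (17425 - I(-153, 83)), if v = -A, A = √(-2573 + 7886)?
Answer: 1881901/108 - √5313 ≈ 17352.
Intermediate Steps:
I(k, w) = 1/(45 + k)
A = √5313 ≈ 72.890
v = -√5313 ≈ -72.890
v + (17425 - I(-153, 83)) = -√5313 + (17425 - 1/(45 - 153)) = -√5313 + (17425 - 1/(-108)) = -√5313 + (17425 - 1*(-1/108)) = -√5313 + (17425 + 1/108) = -√5313 + 1881901/108 = 1881901/108 - √5313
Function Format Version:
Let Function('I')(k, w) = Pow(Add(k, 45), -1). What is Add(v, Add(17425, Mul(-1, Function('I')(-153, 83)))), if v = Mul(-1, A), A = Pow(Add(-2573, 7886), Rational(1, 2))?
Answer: Add(Rational(1881901, 108), Mul(-1, Pow(5313, Rational(1, 2)))) ≈ 17352.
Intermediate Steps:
Function('I')(k, w) = Pow(Add(45, k), -1)
A = Pow(5313, Rational(1, 2)) ≈ 72.890
v = Mul(-1, Pow(5313, Rational(1, 2))) ≈ -72.890
Add(v, Add(17425, Mul(-1, Function('I')(-153, 83)))) = Add(Mul(-1, Pow(5313, Rational(1, 2))), Add(17425, Mul(-1, Pow(Add(45, -153), -1)))) = Add(Mul(-1, Pow(5313, Rational(1, 2))), Add(17425, Mul(-1, Pow(-108, -1)))) = Add(Mul(-1, Pow(5313, Rational(1, 2))), Add(17425, Mul(-1, Rational(-1, 108)))) = Add(Mul(-1, Pow(5313, Rational(1, 2))), Add(17425, Rational(1, 108))) = Add(Mul(-1, Pow(5313, Rational(1, 2))), Rational(1881901, 108)) = Add(Rational(1881901, 108), Mul(-1, Pow(5313, Rational(1, 2))))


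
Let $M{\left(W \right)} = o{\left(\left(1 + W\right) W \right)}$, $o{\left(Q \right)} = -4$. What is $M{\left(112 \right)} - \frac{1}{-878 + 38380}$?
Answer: $- \frac{150009}{37502} \approx -4.0$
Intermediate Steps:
$M{\left(W \right)} = -4$
$M{\left(112 \right)} - \frac{1}{-878 + 38380} = -4 - \frac{1}{-878 + 38380} = -4 - \frac{1}{37502} = - \frac{150009}{37502}$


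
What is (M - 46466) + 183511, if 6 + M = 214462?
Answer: 351501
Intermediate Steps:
M = 214456 (M = -6 + 214462 = 214456)
(M - 46466) + 183511 = (214456 - 46466) + 183511 = 167990 + 183511 = 351501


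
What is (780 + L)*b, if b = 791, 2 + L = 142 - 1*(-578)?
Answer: 1184918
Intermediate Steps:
L = 718 (L = -2 + (142 - 1*(-578)) = -2 + (142 + 578) = -2 + 720 = 718)
(780 + L)*b = (780 + 718)*791 = 1498*791 = 1184918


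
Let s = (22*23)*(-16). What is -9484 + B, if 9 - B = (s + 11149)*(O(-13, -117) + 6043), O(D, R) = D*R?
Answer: -23102367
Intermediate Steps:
s = -8096 (s = 506*(-16) = -8096)
B = -23092883 (B = 9 - (-8096 + 11149)*(-13*(-117) + 6043) = 9 - 3053*(1521 + 6043) = 9 - 3053*7564 = 9 - 1*23092892 = 9 - 23092892 = -23092883)
-9484 + B = -9484 - 23092883 = -23102367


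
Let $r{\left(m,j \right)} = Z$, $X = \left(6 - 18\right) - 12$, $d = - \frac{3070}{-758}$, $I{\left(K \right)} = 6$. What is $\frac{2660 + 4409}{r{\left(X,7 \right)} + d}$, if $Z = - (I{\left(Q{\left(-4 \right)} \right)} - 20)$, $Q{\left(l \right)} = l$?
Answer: $\frac{2679151}{6841} \approx 391.63$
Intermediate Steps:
$d = \frac{1535}{379}$ ($d = \left(-3070\right) \left(- \frac{1}{758}\right) = \frac{1535}{379} \approx 4.0501$)
$X = -24$ ($X = -12 - 12 = -24$)
$Z = 14$ ($Z = - (6 - 20) = \left(-1\right) \left(-14\right) = 14$)
$r{\left(m,j \right)} = 14$
$\frac{2660 + 4409}{r{\left(X,7 \right)} + d} = \frac{2660 + 4409}{14 + \frac{1535}{379}} = \frac{7069}{\frac{6841}{379}} = 7069 \cdot \frac{379}{6841} = \frac{2679151}{6841}$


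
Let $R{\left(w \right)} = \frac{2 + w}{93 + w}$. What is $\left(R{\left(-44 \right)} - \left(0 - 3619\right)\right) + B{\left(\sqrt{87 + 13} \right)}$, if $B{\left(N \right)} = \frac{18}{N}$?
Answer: $\frac{126698}{35} \approx 3619.9$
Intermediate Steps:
$R{\left(w \right)} = \frac{2 + w}{93 + w}$
$\left(R{\left(-44 \right)} - \left(0 - 3619\right)\right) + B{\left(\sqrt{87 + 13} \right)} = \left(\frac{2 - 44}{93 - 44} - \left(0 - 3619\right)\right) + \frac{18}{\sqrt{87 + 13}} = \left(\frac{1}{49} \left(-42\right) - \left(0 - 3619\right)\right) + \frac{18}{\sqrt{100}} = \left(\frac{1}{49} \left(-42\right) - -3619\right) + \frac{18}{10} = \left(- \frac{6}{7} + 3619\right) + 18 \cdot \frac{1}{10} = \frac{25327}{7} + \frac{9}{5} = \frac{126698}{35}$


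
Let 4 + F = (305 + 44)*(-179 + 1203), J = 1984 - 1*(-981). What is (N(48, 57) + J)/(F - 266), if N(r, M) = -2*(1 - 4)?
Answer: 2971/357106 ≈ 0.0083197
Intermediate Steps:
J = 2965 (J = 1984 + 981 = 2965)
N(r, M) = 6 (N(r, M) = -2*(-3) = 6)
F = 357372 (F = -4 + (305 + 44)*(-179 + 1203) = -4 + 349*1024 = -4 + 357376 = 357372)
(N(48, 57) + J)/(F - 266) = (6 + 2965)/(357372 - 266) = 2971/357106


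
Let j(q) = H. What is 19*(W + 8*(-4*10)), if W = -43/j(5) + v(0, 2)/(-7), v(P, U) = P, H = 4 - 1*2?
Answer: -12977/2 ≈ -6488.5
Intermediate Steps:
H = 2 (H = 4 - 2 = 2)
j(q) = 2
W = -43/2 (W = -43/2 + 0/(-7) = -43*½ + 0*(-⅐) = -43/2 + 0 = -43/2 ≈ -21.500)
19*(W + 8*(-4*10)) = 19*(-43/2 + 8*(-4*10)) = 19*(-43/2 + 8*(-40)) = 19*(-43/2 - 320) = 19*(-683/2) = -12977/2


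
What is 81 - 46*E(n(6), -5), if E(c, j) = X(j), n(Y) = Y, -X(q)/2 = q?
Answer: -379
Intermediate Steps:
X(q) = -2*q
E(c, j) = -2*j
81 - 46*E(n(6), -5) = 81 - (-92)*(-5) = 81 - 46*10 = 81 - 460 = -379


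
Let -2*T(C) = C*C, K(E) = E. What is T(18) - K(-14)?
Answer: -148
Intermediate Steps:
T(C) = -C**2/2 (T(C) = -C*C/2 = -C**2/2)
T(18) - K(-14) = -1/2*18**2 - 1*(-14) = -1/2*324 + 14 = -162 + 14 = -148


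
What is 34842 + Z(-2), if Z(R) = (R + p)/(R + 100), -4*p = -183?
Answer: 1951177/56 ≈ 34842.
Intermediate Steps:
p = 183/4 (p = -¼*(-183) = 183/4 ≈ 45.750)
Z(R) = (183/4 + R)/(100 + R) (Z(R) = (R + 183/4)/(R + 100) = (183/4 + R)/(100 + R))
34842 + Z(-2) = 34842 + (183/4 - 2)/(100 - 2) = 34842 + (175/4)/98 = 34842 + (1/98)*(175/4) = 34842 + 25/56 = 1951177/56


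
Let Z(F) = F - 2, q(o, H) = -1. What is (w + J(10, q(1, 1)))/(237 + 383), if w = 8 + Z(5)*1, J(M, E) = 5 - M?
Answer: 3/310 ≈ 0.0096774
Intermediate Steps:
Z(F) = -2 + F
w = 11 (w = 8 + (-2 + 5)*1 = 8 + 3*1 = 8 + 3 = 11)
(w + J(10, q(1, 1)))/(237 + 383) = (11 + (5 - 1*10))/(237 + 383) = (11 + (5 - 10))/620 = (11 - 5)/620 = (1/620)*6 = 3/310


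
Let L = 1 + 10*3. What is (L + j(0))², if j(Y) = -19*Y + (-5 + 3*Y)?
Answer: 676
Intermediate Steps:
L = 31 (L = 1 + 30 = 31)
j(Y) = -5 - 16*Y
(L + j(0))² = (31 + (-5 - 16*0))² = (31 + (-5 + 0))² = (31 - 5)² = 26² = 676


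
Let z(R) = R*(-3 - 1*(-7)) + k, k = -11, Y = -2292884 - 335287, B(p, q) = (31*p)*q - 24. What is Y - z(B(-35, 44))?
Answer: -2437104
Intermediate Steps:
B(p, q) = -24 + 31*p*q (B(p, q) = 31*p*q - 24 = -24 + 31*p*q)
Y = -2628171
z(R) = -11 + 4*R (z(R) = R*(-3 - 1*(-7)) - 11 = R*(-3 + 7) - 11 = R*4 - 11 = 4*R - 11 = -11 + 4*R)
Y - z(B(-35, 44)) = -2628171 - (-11 + 4*(-24 + 31*(-35)*44)) = -2628171 - (-11 + 4*(-24 - 47740)) = -2628171 - (-11 + 4*(-47764)) = -2628171 - (-11 - 191056) = -2628171 - 1*(-191067) = -2628171 + 191067 = -2437104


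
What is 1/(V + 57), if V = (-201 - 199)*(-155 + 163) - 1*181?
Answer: -1/3324 ≈ -0.00030084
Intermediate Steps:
V = -3381 (V = -400*8 - 181 = -3200 - 181 = -3381)
1/(V + 57) = 1/(-3381 + 57) = 1/(-3324) = -1/3324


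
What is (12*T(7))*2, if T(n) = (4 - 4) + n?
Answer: 168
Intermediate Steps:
T(n) = n (T(n) = 0 + n = n)
(12*T(7))*2 = (12*7)*2 = 84*2 = 168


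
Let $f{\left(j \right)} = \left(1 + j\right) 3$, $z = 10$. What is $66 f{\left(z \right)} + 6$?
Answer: $2184$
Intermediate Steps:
$f{\left(j \right)} = 3 + 3 j$
$66 f{\left(z \right)} + 6 = 66 \left(3 + 3 \cdot 10\right) + 6 = 66 \left(3 + 30\right) + 6 = 66 \cdot 33 + 6 = 2178 + 6 = 2184$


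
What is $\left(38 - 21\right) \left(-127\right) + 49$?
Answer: $-2110$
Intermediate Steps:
$\left(38 - 21\right) \left(-127\right) + 49 = 17 \left(-127\right) + 49 = -2159 + 49 = -2110$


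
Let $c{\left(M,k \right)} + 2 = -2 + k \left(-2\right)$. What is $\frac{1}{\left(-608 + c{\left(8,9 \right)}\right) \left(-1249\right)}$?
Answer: $\frac{1}{786870} \approx 1.2709 \cdot 10^{-6}$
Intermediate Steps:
$c{\left(M,k \right)} = -4 - 2 k$ ($c{\left(M,k \right)} = -2 + \left(-2 + k \left(-2\right)\right) = -2 - \left(2 + 2 k\right) = -4 - 2 k$)
$\frac{1}{\left(-608 + c{\left(8,9 \right)}\right) \left(-1249\right)} = \frac{1}{\left(-608 - 22\right) \left(-1249\right)} = \frac{1}{\left(-630\right) \left(-1249\right)} = \frac{1}{786870}$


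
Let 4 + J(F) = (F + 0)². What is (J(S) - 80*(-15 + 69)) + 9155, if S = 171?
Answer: 34072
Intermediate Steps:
J(F) = -4 + F² (J(F) = -4 + (F + 0)² = -4 + F²)
(J(S) - 80*(-15 + 69)) + 9155 = ((-4 + 171²) - 80*(-15 + 69)) + 9155 = ((-4 + 29241) - 80*54) + 9155 = (29237 - 4320) + 9155 = 24917 + 9155 = 34072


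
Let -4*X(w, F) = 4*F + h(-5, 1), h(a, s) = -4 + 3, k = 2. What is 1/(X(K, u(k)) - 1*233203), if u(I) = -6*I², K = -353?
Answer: -4/932715 ≈ -4.2886e-6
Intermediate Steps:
h(a, s) = -1
X(w, F) = ¼ - F (X(w, F) = -(4*F - 1)/4 = -(-1 + 4*F)/4 = ¼ - F)
1/(X(K, u(k)) - 1*233203) = 1/((¼ - (-6)*2²) - 1*233203) = 1/((¼ - (-6)*4) - 233203) = 1/((¼ - 1*(-24)) - 233203) = 1/((¼ + 24) - 233203) = 1/(97/4 - 233203) = 1/(-932715/4) = -4/932715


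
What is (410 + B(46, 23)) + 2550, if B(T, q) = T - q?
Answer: 2983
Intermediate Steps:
(410 + B(46, 23)) + 2550 = (410 + (46 - 1*23)) + 2550 = (410 + (46 - 23)) + 2550 = (410 + 23) + 2550 = 433 + 2550 = 2983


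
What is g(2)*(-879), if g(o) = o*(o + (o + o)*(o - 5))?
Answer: 17580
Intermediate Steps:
g(o) = o*(o + 2*o*(-5 + o)) (g(o) = o*(o + (2*o)*(-5 + o)) = o*(o + 2*o*(-5 + o)))
g(2)*(-879) = (2²*(-9 + 2*2))*(-879) = (4*(-9 + 4))*(-879) = (4*(-5))*(-879) = -20*(-879) = 17580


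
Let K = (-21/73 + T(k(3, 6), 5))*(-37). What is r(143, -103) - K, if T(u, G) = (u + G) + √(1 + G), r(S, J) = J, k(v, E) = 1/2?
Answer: 13119/146 + 37*√6 ≈ 180.49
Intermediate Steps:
k(v, E) = ½
T(u, G) = G + u + √(1 + G) (T(u, G) = (G + u) + √(1 + G) = G + u + √(1 + G))
K = -28157/146 - 37*√6 (K = (-21/73 + (5 + ½ + √(1 + 5)))*(-37) = (-21*1/73 + (5 + ½ + √6))*(-37) = (-21/73 + (11/2 + √6))*(-37) = (761/146 + √6)*(-37) = -28157/146 - 37*√6 ≈ -283.49)
r(143, -103) - K = -103 - (-28157/146 - 37*√6) = -103 + (28157/146 + 37*√6) = 13119/146 + 37*√6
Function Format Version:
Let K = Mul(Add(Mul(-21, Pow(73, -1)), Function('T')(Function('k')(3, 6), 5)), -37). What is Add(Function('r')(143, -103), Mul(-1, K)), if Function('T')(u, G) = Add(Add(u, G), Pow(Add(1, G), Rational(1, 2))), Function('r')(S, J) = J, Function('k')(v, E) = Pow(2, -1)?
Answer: Add(Rational(13119, 146), Mul(37, Pow(6, Rational(1, 2)))) ≈ 180.49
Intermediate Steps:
Function('k')(v, E) = Rational(1, 2)
Function('T')(u, G) = Add(G, u, Pow(Add(1, G), Rational(1, 2))) (Function('T')(u, G) = Add(Add(G, u), Pow(Add(1, G), Rational(1, 2))) = Add(G, u, Pow(Add(1, G), Rational(1, 2))))
K = Add(Rational(-28157, 146), Mul(-37, Pow(6, Rational(1, 2)))) (K = Mul(Add(Mul(-21, Pow(73, -1)), Add(5, Rational(1, 2), Pow(Add(1, 5), Rational(1, 2)))), -37) = Mul(Add(Mul(-21, Rational(1, 73)), Add(5, Rational(1, 2), Pow(6, Rational(1, 2)))), -37) = Mul(Add(Rational(-21, 73), Add(Rational(11, 2), Pow(6, Rational(1, 2)))), -37) = Mul(Add(Rational(761, 146), Pow(6, Rational(1, 2))), -37) = Add(Rational(-28157, 146), Mul(-37, Pow(6, Rational(1, 2)))) ≈ -283.49)
Add(Function('r')(143, -103), Mul(-1, K)) = Add(-103, Mul(-1, Add(Rational(-28157, 146), Mul(-37, Pow(6, Rational(1, 2)))))) = Add(-103, Add(Rational(28157, 146), Mul(37, Pow(6, Rational(1, 2))))) = Add(Rational(13119, 146), Mul(37, Pow(6, Rational(1, 2))))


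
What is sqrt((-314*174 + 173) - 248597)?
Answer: 2*I*sqrt(75765) ≈ 550.51*I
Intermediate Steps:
sqrt((-314*174 + 173) - 248597) = sqrt((-54636 + 173) - 248597) = sqrt(-54463 - 248597) = sqrt(-303060) = 2*I*sqrt(75765)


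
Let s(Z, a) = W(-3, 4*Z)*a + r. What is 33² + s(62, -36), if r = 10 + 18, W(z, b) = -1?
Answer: 1153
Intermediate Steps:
r = 28
s(Z, a) = 28 - a (s(Z, a) = -a + 28 = 28 - a)
33² + s(62, -36) = 33² + (28 - 1*(-36)) = 1089 + (28 + 36) = 1089 + 64 = 1153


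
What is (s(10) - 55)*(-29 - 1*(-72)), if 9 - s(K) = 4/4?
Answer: -2021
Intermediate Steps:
s(K) = 8 (s(K) = 9 - 4/4 = 9 - 1*1 = 9 - 1 = 8)
(s(10) - 55)*(-29 - 1*(-72)) = (8 - 55)*(-29 - 1*(-72)) = -47*(-29 + 72) = -47*43 = -2021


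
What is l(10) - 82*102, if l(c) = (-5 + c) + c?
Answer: -8349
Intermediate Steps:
l(c) = -5 + 2*c
l(10) - 82*102 = (-5 + 2*10) - 82*102 = (-5 + 20) - 8364 = 15 - 8364 = -8349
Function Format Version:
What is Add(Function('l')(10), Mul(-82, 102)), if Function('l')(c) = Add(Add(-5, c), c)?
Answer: -8349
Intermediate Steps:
Function('l')(c) = Add(-5, Mul(2, c))
Add(Function('l')(10), Mul(-82, 102)) = Add(Add(-5, Mul(2, 10)), Mul(-82, 102)) = Add(Add(-5, 20), -8364) = Add(15, -8364) = -8349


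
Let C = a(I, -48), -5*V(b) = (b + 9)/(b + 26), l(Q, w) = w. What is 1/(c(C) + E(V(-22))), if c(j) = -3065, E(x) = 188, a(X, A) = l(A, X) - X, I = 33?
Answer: -1/2877 ≈ -0.00034758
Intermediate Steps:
a(X, A) = 0 (a(X, A) = X - X = 0)
V(b) = -(9 + b)/(5*(26 + b)) (V(b) = -(b + 9)/(5*(b + 26)) = -(9 + b)/(5*(26 + b)))
C = 0
1/(c(C) + E(V(-22))) = 1/(-3065 + 188) = 1/(-2877) = -1/2877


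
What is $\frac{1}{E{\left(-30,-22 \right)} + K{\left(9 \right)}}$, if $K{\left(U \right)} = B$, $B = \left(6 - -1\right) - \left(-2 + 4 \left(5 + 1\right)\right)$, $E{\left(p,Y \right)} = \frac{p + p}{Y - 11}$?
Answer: $- \frac{11}{145} \approx -0.075862$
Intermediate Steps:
$E{\left(p,Y \right)} = \frac{2 p}{-11 + Y}$
$B = -15$ ($B = \left(6 + 1\right) + \left(\left(-4\right) 6 + 2\right) = 7 + \left(-24 + 2\right) = 7 - 22 = -15$)
$K{\left(U \right)} = -15$
$\frac{1}{E{\left(-30,-22 \right)} + K{\left(9 \right)}} = \frac{1}{2 \left(-30\right) \frac{1}{-11 - 22} - 15} = \frac{1}{2 \left(-30\right) \frac{1}{-33} - 15} = \frac{1}{2 \left(-30\right) \left(- \frac{1}{33}\right) - 15} = \frac{1}{\frac{20}{11} - 15} = \frac{1}{- \frac{145}{11}} = - \frac{11}{145}$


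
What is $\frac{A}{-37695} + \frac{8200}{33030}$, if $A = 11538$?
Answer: $- \frac{2400038}{41502195} \approx -0.057829$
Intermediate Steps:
$\frac{A}{-37695} + \frac{8200}{33030} = \frac{11538}{-37695} + \frac{8200}{33030} = 11538 \left(- \frac{1}{37695}\right) + 8200 \cdot \frac{1}{33030} = - \frac{3846}{12565} + \frac{820}{3303} = - \frac{2400038}{41502195}$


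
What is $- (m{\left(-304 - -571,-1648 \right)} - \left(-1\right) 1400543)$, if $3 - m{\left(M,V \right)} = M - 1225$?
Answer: $-1401504$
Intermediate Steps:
$m{\left(M,V \right)} = 1228 - M$ ($m{\left(M,V \right)} = 3 - \left(M - 1225\right) = 3 - \left(-1225 + M\right) = 1228 - M$)
$- (m{\left(-304 - -571,-1648 \right)} - \left(-1\right) 1400543) = - (\left(1228 - \left(-304 - -571\right)\right) - \left(-1\right) 1400543) = - (\left(1228 - \left(-304 + 571\right)\right) - -1400543) = - (\left(1228 - 267\right) + 1400543) = - (961 + 1400543) = \left(-1\right) 1401504 = -1401504$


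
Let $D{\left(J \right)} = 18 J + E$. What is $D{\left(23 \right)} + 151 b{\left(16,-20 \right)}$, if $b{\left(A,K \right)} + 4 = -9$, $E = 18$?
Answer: $-1531$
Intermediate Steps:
$b{\left(A,K \right)} = -13$ ($b{\left(A,K \right)} = -4 - 9 = -13$)
$D{\left(J \right)} = 18 + 18 J$ ($D{\left(J \right)} = 18 J + 18 = 18 + 18 J$)
$D{\left(23 \right)} + 151 b{\left(16,-20 \right)} = \left(18 + 18 \cdot 23\right) + 151 \left(-13\right) = \left(18 + 414\right) - 1963 = 432 - 1963 = -1531$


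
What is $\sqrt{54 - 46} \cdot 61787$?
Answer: $123574 \sqrt{2} \approx 1.7476 \cdot 10^{5}$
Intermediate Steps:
$\sqrt{54 - 46} \cdot 61787 = \sqrt{8} \cdot 61787 = 2 \sqrt{2} \cdot 61787 = 123574 \sqrt{2}$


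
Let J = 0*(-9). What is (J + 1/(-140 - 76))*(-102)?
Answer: 17/36 ≈ 0.47222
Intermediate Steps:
J = 0
(J + 1/(-140 - 76))*(-102) = (0 + 1/(-140 - 76))*(-102) = (0 + 1/(-216))*(-102) = (0 - 1/216)*(-102) = -1/216*(-102) = 17/36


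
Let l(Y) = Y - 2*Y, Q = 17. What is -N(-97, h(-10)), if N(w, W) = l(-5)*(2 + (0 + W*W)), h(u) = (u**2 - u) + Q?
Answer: -80655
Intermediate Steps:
h(u) = 17 + u**2 - u (h(u) = (u**2 - u) + 17 = 17 + u**2 - u)
l(Y) = -Y
N(w, W) = 10 + 5*W**2 (N(w, W) = (-1*(-5))*(2 + (0 + W*W)) = 5*(2 + (0 + W**2)) = 5*(2 + W**2) = 10 + 5*W**2)
-N(-97, h(-10)) = -(10 + 5*(17 + (-10)**2 - 1*(-10))**2) = -(10 + 5*(17 + 100 + 10)**2) = -(10 + 5*127**2) = -(10 + 5*16129) = -(10 + 80645) = -1*80655 = -80655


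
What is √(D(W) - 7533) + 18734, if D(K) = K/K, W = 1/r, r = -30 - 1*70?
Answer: 18734 + 2*I*√1883 ≈ 18734.0 + 86.787*I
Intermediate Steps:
r = -100 (r = -30 - 70 = -100)
W = -1/100 (W = 1/(-100) = -1/100 ≈ -0.010000)
D(K) = 1
√(D(W) - 7533) + 18734 = √(1 - 7533) + 18734 = √(-7532) + 18734 = 2*I*√1883 + 18734 = 18734 + 2*I*√1883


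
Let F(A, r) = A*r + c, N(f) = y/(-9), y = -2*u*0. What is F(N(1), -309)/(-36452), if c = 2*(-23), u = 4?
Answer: 23/18226 ≈ 0.0012619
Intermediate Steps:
c = -46
y = 0 (y = -2*4*0 = -8*0 = 0)
N(f) = 0 (N(f) = 0/(-9) = 0*(-⅑) = 0)
F(A, r) = -46 + A*r (F(A, r) = A*r - 46 = -46 + A*r)
F(N(1), -309)/(-36452) = (-46 + 0*(-309))/(-36452) = (-46 + 0)*(-1/36452) = -46*(-1/36452) = 23/18226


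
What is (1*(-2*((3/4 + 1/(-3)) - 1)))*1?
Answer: 7/6 ≈ 1.1667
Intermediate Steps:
(1*(-2*((3/4 + 1/(-3)) - 1)))*1 = (1*(-2*((3*(¼) + 1*(-⅓)) - 1)))*1 = (1*(-2*((¾ - ⅓) - 1)))*1 = (1*(-2*(5/12 - 1)))*1 = (1*(-2*(-7/12)))*1 = (1*(7/6))*1 = (7/6)*1 = 7/6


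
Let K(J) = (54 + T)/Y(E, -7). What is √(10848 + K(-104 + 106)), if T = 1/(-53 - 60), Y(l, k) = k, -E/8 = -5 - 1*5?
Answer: √6782561597/791 ≈ 104.12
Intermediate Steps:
E = 80 (E = -8*(-5 - 1*5) = -8*(-5 - 5) = -8*(-10) = 80)
T = -1/113 (T = 1/(-113) = -1/113 ≈ -0.0088496)
K(J) = -6101/791 (K(J) = (54 - 1/113)/(-7) = (6101/113)*(-⅐) = -6101/791)
√(10848 + K(-104 + 106)) = √(10848 - 6101/791) = √(8574667/791) = √6782561597/791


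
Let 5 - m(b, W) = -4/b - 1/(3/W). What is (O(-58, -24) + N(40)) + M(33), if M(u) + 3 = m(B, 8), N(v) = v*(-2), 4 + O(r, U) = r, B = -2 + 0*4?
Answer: -418/3 ≈ -139.33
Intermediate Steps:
B = -2 (B = -2 + 0 = -2)
O(r, U) = -4 + r
N(v) = -2*v
m(b, W) = 5 + 4/b + W/3 (m(b, W) = 5 - (-4/b - 1/(3/W)) = 5 - (-4/b - W/3) = 5 + (4/b + W/3) = 5 + 4/b + W/3)
M(u) = 8/3 (M(u) = -3 + (5 + 4/(-2) + (⅓)*8) = -3 + (5 + 4*(-½) + 8/3) = -3 + (5 - 2 + 8/3) = -3 + 17/3 = 8/3)
(O(-58, -24) + N(40)) + M(33) = ((-4 - 58) - 2*40) + 8/3 = (-62 - 80) + 8/3 = -142 + 8/3 = -418/3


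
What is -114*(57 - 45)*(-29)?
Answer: 39672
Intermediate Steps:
-114*(57 - 45)*(-29) = -114*12*(-29) = -1368*(-29) = 39672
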